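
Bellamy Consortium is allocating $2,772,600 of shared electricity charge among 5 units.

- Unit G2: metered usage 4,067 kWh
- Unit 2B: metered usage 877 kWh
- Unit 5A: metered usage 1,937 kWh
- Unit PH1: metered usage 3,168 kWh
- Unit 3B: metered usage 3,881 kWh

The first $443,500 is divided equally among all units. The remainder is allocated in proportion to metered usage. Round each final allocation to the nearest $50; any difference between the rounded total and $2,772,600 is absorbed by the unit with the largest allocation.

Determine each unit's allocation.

Unit G2: $768,700 · Unit 2B: $235,350 · Unit 5A: $412,550 · Unit PH1: $618,400 · Unit 3B: $737,600

$443,500 shared equally gives $88,700 per unit.
Remainder $2,329,100 by metered usage (total 13,930): Unit G2 680,003.57 → $680,000; Unit 2B 146,634.65 → $146,650; Unit 5A 323,866.96 → $323,850; Unit PH1 529,690.51 → $529,700; Unit 3B 648,904.31 → $648,900.
Totals: Unit G2 $88,700 + $680,000 = $768,700; Unit 2B $88,700 + $146,650 = $235,350; Unit 5A $88,700 + $323,850 = $412,550; Unit PH1 $88,700 + $529,700 = $618,400; Unit 3B $88,700 + $648,900 = $737,600.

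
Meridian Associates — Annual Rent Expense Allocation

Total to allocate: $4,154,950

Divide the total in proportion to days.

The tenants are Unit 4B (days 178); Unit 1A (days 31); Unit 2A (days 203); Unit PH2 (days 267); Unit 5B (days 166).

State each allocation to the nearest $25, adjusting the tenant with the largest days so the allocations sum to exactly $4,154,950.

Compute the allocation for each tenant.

Unit 4B: $875,250; Unit 1A: $152,425; Unit 2A: $998,175; Unit PH2: $1,312,850; Unit 5B: $816,250

Combined days = 178 + 31 + 203 + 267 + 166 = 845.
Pro-rata amounts: Unit 4B 875,243.91; Unit 1A 152,430.12; Unit 2A 998,171.42; Unit PH2 1,312,865.86; Unit 5B 816,238.70.
After rounding ($25): Unit 4B $875,250; Unit 1A $152,425; Unit 2A $998,175; Unit PH2 $1,312,875; Unit 5B $816,250. Sum = $4,154,975.
Difference $4,154,950 − $4,154,975 = −$25 applied to largest days (Unit PH2): Unit PH2 becomes $1,312,850.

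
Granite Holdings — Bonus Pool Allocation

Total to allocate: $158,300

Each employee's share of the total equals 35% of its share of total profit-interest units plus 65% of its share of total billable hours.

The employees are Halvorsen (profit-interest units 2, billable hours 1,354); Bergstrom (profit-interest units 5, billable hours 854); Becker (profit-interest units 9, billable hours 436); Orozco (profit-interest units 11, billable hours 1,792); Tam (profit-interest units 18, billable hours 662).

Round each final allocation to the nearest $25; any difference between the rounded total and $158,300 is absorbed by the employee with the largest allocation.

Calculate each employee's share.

Profit-interest units total 45; billable hours total 5,098.
Composite weights (35% profit-interest units + 65% billable hours): Halvorsen 0.1882; Bergstrom 0.1478; Becker 0.1256; Orozco 0.3140; Tam 0.2244.
Raw shares: Halvorsen 29,790.78; Bergstrom 23,392.74; Becker 19,880.96; Orozco 49,712.11; Tam 35,523.41.
After rounding ($25): Halvorsen $29,800; Bergstrom $23,400; Becker $19,875; Orozco $49,700; Tam $35,525. Sum = $158,300.
No rounding difference to absorb.

Halvorsen: $29,800 | Bergstrom: $23,400 | Becker: $19,875 | Orozco: $49,700 | Tam: $35,525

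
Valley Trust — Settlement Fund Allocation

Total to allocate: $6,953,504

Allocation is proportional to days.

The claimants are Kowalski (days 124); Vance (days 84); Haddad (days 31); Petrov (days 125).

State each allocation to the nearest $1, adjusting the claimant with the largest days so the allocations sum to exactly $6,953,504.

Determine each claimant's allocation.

Total days = 124 + 84 + 31 + 125 = 364.
Unrounded shares: Kowalski 2,368,776.09; Vance 1,604,654.77; Haddad 592,194.02; Petrov 2,387,879.12.
At nearest $1: Kowalski $2,368,776; Vance $1,604,655; Haddad $592,194; Petrov $2,387,879. Sum = $6,953,504.
Sum already equals the total — no adjustment.

Kowalski: $2,368,776; Vance: $1,604,655; Haddad: $592,194; Petrov: $2,387,879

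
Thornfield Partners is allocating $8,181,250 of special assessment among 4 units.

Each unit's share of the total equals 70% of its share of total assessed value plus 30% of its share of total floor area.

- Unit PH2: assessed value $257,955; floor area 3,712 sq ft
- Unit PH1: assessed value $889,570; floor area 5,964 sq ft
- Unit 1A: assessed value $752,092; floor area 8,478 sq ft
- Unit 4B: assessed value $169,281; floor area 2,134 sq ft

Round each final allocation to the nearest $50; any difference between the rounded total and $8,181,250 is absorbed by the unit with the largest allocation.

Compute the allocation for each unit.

Assessed value total 2,068,898; floor area total 20,288.
Composite weights (70% assessed value + 30% floor area): Unit PH2 0.1422; Unit PH1 0.3892; Unit 1A 0.3798; Unit 4B 0.0888.
Raw shares: Unit PH2 1,163,105.51; Unit PH1 3,183,905.80; Unit 1A 3,107,491.10; Unit 4B 726,747.58.
Rounded to nearest $50: Unit PH2 $1,163,100; Unit PH1 $3,183,900; Unit 1A $3,107,500; Unit 4B $726,750. Sum = $8,181,250.
Sum already equals the total — no adjustment.

Unit PH2: $1,163,100; Unit PH1: $3,183,900; Unit 1A: $3,107,500; Unit 4B: $726,750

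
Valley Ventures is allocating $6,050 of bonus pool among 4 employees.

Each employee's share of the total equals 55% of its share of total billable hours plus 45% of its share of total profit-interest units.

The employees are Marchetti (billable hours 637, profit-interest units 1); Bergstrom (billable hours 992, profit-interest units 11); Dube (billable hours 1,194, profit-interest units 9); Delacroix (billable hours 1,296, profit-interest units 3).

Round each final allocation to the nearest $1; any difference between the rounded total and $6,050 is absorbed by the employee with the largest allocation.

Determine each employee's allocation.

Billable hours total 4,119; profit-interest units total 24.
Composite weights (55% billable hours + 45% profit-interest units): Marchetti 0.1038; Bergstrom 0.3387; Dube 0.3282; Delacroix 0.2293.
Pro-rata amounts: Marchetti 628.03; Bergstrom 2,049.19; Dube 1,985.501; Delacroix 1,387.28.
At nearest $1: Marchetti $628; Bergstrom $2,049; Dube $1,986; Delacroix $1,387. Sum = $6,050.
No rounding difference to absorb.

Marchetti: $628 | Bergstrom: $2,049 | Dube: $1,986 | Delacroix: $1,387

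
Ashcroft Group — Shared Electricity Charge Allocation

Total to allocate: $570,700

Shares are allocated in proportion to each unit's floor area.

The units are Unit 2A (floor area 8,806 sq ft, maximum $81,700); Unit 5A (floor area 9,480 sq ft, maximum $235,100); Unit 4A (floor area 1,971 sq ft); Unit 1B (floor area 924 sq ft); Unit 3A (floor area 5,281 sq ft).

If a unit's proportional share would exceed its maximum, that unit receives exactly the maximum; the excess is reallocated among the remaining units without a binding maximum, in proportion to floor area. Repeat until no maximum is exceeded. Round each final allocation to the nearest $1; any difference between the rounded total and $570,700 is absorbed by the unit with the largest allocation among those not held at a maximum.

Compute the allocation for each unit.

Combined floor area = 26,462.
Pro-rata shares before constraints: Unit 2A 189,917.02; Unit 5A 204,453.03; Unit 4A 42,508.11; Unit 1B 19,927.70; Unit 3A 113,894.14.
Capped: Unit 2A ($81,700); balance $489,000 reallocated over remaining floor area 17,656.
Capped: Unit 5A ($235,100); balance $253,900 reallocated over remaining floor area 8,176.
Remaining shares: Unit 4A 61,208.04 → $61,208; Unit 1B 28,694.18 → $28,694; Unit 3A 163,997.79 → $163,998.

Unit 2A: $81,700 · Unit 5A: $235,100 · Unit 4A: $61,208 · Unit 1B: $28,694 · Unit 3A: $163,998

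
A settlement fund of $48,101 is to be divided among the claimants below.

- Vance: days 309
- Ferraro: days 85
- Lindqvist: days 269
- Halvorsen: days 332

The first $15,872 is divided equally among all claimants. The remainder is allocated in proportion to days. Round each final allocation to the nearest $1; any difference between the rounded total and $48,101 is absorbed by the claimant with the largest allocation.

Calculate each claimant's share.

Vance: $13,977 · Ferraro: $6,721 · Lindqvist: $12,681 · Halvorsen: $14,722

Equal tier: $15,872 ÷ 4 = $3,968 apiece.
Remainder $32,229 by days (total 995): Vance 10,008.81 → $10,009; Ferraro 2,753.23 → $2,753; Lindqvist 8,713.17 → $8,713; Halvorsen 10,753.80 → $10,754.
Totals: Vance $3,968 + $10,009 = $13,977; Ferraro $3,968 + $2,753 = $6,721; Lindqvist $3,968 + $8,713 = $12,681; Halvorsen $3,968 + $10,754 = $14,722.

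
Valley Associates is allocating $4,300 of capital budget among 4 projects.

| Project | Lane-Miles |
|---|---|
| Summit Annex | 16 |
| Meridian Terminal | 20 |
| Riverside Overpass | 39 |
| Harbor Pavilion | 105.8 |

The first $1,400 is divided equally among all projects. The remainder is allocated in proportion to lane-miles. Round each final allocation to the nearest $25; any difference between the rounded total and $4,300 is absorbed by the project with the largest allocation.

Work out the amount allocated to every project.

Summit Annex: $600; Meridian Terminal: $675; Riverside Overpass: $975; Harbor Pavilion: $2,050

$1,400 shared equally gives $350 per project.
Remainder $2,900 by lane-miles (total 180.8): Summit Annex 256.64 → $250; Meridian Terminal 320.80 → $325; Riverside Overpass 625.55 → $625; Harbor Pavilion 1,697.01 → $1,700.
Totals: Summit Annex $350 + $250 = $600; Meridian Terminal $350 + $325 = $675; Riverside Overpass $350 + $625 = $975; Harbor Pavilion $350 + $1,700 = $2,050.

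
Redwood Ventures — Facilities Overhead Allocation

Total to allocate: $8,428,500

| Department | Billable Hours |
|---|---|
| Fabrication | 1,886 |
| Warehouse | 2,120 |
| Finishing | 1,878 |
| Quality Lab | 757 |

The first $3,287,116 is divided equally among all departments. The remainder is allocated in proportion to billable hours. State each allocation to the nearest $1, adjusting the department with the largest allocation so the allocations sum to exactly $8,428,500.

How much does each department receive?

First tranche $3,287,116 split equally: $821,779 each.
Remainder $5,141,384 by billable hours (total 6,641): Fabrication 1,460,118.99 → $1,460,119; Warehouse 1,641,279.04 → $1,641,279; Finishing 1,453,925.49 → $1,453,925; Quality Lab 586,060.49 → $586,060.
Rounding difference +$1 on remainder applied to Warehouse.
Totals: Fabrication $821,779 + $1,460,119 = $2,281,898; Warehouse $821,779 + $1,641,280 = $2,463,059; Finishing $821,779 + $1,453,925 = $2,275,704; Quality Lab $821,779 + $586,060 = $1,407,839.

Fabrication: $2,281,898 · Warehouse: $2,463,059 · Finishing: $2,275,704 · Quality Lab: $1,407,839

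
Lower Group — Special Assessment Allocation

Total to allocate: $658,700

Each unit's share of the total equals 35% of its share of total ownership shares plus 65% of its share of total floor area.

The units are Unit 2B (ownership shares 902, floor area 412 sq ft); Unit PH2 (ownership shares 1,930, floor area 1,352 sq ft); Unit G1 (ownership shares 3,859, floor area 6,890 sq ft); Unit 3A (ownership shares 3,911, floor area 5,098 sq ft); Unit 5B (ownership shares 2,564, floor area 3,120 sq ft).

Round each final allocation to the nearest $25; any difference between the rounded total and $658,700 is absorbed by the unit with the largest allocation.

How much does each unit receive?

Totals — ownership shares 13,166, floor area 16,872.
Composite weights (35% ownership shares + 65% floor area): Unit 2B 0.0399; Unit PH2 0.1034; Unit G1 0.3680; Unit 3A 0.3004; Unit 5B 0.1884.
Proportional shares: Unit 2B 26,249.78; Unit PH2 68,104.77; Unit G1 242,418.72; Unit 3A 197,854.30; Unit 5B 124,072.44.
After rounding ($25): Unit 2B $26,250; Unit PH2 $68,100; Unit G1 $242,425; Unit 3A $197,850; Unit 5B $124,075. Sum = $658,700.
No rounding difference to absorb.

Unit 2B: $26,250 | Unit PH2: $68,100 | Unit G1: $242,425 | Unit 3A: $197,850 | Unit 5B: $124,075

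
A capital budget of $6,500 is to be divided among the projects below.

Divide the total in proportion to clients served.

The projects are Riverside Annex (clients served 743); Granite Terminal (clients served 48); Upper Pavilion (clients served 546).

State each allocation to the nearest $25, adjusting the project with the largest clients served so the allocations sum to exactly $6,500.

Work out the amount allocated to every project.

Riverside Annex: $3,625 · Granite Terminal: $225 · Upper Pavilion: $2,650

Combined clients served = 1,337.
Pro-rata amounts: Riverside Annex 743/1,337 × $6,500 = 3,612.19; Granite Terminal 48/1,337 × $6,500 = 233.36; Upper Pavilion 546/1,337 × $6,500 = 2,654.45.
Rounded to nearest $25: Riverside Annex $3,600; Granite Terminal $225; Upper Pavilion $2,650. Sum = $6,475.
Difference $6,500 − $6,475 = +$25 applied to largest clients served (Riverside Annex): Riverside Annex becomes $3,625.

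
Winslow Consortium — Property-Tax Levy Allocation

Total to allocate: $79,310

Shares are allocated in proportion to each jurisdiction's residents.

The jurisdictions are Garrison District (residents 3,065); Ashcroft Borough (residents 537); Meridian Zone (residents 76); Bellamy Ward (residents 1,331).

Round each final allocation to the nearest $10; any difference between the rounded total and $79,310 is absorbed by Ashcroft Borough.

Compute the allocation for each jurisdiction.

Residents total: 5,009.
Raw shares: Garrison District 3,065/5,009 × $79,310 = 48,529.68; Ashcroft Borough 537/5,009 × $79,310 = 8,502.59; Meridian Zone 76/5,009 × $79,310 = 1,203.35; Bellamy Ward 1,331/5,009 × $79,310 = 21,074.39.
Rounded to nearest $10: Garrison District $48,530; Ashcroft Borough $8,500; Meridian Zone $1,200; Bellamy Ward $21,070. Sum = $79,300.
Difference $79,310 − $79,300 = +$10 applied to Ashcroft Borough: Ashcroft Borough becomes $8,510.

Garrison District: $48,530; Ashcroft Borough: $8,510; Meridian Zone: $1,200; Bellamy Ward: $21,070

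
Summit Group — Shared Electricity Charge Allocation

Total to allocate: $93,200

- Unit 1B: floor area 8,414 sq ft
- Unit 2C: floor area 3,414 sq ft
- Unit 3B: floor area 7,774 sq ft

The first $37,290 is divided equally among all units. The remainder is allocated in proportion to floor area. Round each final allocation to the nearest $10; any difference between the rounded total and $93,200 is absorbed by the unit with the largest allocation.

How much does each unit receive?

Unit 1B: $36,430 | Unit 2C: $22,170 | Unit 3B: $34,600

Equal tier: $37,290 ÷ 3 = $12,430 apiece.
Remainder $55,910 by floor area (total 19,602): Unit 1B 23,998.92 → $24,000; Unit 2C 9,737.62 → $9,740; Unit 3B 22,173.47 → $22,170.
Totals: Unit 1B $12,430 + $24,000 = $36,430; Unit 2C $12,430 + $9,740 = $22,170; Unit 3B $12,430 + $22,170 = $34,600.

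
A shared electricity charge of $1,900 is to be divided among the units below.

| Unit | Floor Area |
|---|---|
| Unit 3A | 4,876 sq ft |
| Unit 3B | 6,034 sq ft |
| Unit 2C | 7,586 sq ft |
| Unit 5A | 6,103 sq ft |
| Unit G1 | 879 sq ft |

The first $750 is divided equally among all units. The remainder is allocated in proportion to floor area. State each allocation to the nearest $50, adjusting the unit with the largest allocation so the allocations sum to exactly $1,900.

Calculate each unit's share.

Unit 3A: $350 | Unit 3B: $400 | Unit 2C: $500 | Unit 5A: $450 | Unit G1: $200

First tranche $750 split equally: $150 each.
Remainder $1,150 by floor area (total 25,478): Unit 3A 220.09 → $200; Unit 3B 272.36 → $250; Unit 2C 342.41 → $350; Unit 5A 275.47 → $300; Unit G1 39.68 → $50.
Totals: Unit 3A $150 + $200 = $350; Unit 3B $150 + $250 = $400; Unit 2C $150 + $350 = $500; Unit 5A $150 + $300 = $450; Unit G1 $150 + $50 = $200.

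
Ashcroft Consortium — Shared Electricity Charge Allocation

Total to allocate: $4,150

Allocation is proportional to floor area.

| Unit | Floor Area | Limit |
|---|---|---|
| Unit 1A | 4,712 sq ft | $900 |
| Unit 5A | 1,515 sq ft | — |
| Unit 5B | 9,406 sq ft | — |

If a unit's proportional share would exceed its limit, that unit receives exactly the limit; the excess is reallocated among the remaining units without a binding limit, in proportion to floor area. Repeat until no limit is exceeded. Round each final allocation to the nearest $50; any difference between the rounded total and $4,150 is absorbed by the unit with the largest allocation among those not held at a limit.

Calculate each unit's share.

Floor area total: 15,633.
Proportional shares (ignoring caps): Unit 1A 1,250.87; Unit 5A 402.18; Unit 5B 2,496.96.
Cap binds for Unit 1A ($900); balance $3,250 reallocated over remaining floor area 10,921.
Shares after redistribution: Unit 5A 450.85 → $450; Unit 5B 2,799.15 → $2,800.

Unit 1A: $900 · Unit 5A: $450 · Unit 5B: $2,800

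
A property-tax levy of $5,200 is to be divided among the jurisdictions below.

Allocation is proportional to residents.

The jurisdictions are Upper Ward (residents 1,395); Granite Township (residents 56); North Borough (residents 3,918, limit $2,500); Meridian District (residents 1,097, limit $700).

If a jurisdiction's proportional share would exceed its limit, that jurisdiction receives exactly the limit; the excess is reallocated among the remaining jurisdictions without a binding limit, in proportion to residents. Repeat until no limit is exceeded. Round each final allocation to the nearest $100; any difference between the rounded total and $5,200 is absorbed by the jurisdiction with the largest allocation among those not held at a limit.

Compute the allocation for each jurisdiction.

Total residents = 6,466.
Unconstrained shares: Upper Ward 1,121.87; Granite Township 45.04; North Borough 3,150.88; Meridian District 882.21.
Cap binds for North Borough ($2,500), Meridian District ($700); balance $2,000 reallocated over remaining residents 1,451.
Remaining shares: Upper Ward 1,922.81 → $1,900; Granite Township 77.19 → $100.

Upper Ward: $1,900 · Granite Township: $100 · North Borough: $2,500 · Meridian District: $700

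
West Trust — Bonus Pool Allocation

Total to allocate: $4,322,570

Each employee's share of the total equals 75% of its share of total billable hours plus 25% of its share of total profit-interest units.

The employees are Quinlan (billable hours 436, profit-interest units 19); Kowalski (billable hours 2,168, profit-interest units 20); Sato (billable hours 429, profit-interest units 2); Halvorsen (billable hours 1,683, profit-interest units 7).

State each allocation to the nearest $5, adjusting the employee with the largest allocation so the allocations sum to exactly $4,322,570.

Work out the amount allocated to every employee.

Billable hours total 4,716; profit-interest units total 48.
Combined weights (75% billable hours + 25% profit-interest units): Quinlan 0.1683; Kowalski 0.4490; Sato 0.0786; Halvorsen 0.3041.
Raw shares: Quinlan 727,474.51; Kowalski 1,940,619.45; Sato 339,934.93; Halvorsen 1,314,541.11.
After rounding ($5): Quinlan $727,475; Kowalski $1,940,620; Sato $339,935; Halvorsen $1,314,540. Sum = $4,322,570.
Rounded total matches; no reconciliation needed.

Quinlan: $727,475; Kowalski: $1,940,620; Sato: $339,935; Halvorsen: $1,314,540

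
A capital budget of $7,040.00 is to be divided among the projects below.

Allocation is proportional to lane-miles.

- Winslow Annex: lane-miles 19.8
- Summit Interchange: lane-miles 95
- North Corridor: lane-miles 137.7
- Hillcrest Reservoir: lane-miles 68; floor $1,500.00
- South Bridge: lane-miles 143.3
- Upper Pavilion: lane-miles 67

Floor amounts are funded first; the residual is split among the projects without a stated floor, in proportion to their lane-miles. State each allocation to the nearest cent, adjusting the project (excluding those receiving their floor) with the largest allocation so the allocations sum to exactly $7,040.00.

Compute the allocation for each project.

Winslow Annex: $237.02 · Summit Interchange: $1,137.21 · North Corridor: $1,648.35 · Hillcrest Reservoir: $1,500.00 · South Bridge: $1,715.39 · Upper Pavilion: $802.03

Fund the minimums — Hillcrest Reservoir $1,500.00. Remaining pool $5,540.00.
Remaining pool split over remaining lane-miles 462.8: Winslow Annex 237.0182 → $237.02; Summit Interchange 1,137.2083 → $1,137.21; North Corridor 1,648.3535 → $1,648.35; South Bridge 1,715.3889 → $1,715.39; Upper Pavilion 802.0311 → $802.03.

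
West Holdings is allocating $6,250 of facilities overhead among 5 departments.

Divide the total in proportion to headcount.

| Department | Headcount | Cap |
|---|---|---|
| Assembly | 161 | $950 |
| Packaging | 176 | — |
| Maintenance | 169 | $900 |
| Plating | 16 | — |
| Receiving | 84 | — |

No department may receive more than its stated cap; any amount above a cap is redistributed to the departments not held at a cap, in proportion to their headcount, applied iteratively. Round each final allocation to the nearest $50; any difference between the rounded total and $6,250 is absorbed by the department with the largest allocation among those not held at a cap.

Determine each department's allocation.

Assembly: $950 · Packaging: $2,800 · Maintenance: $900 · Plating: $250 · Receiving: $1,350

Total headcount = 606.
Proportional shares (ignoring caps): Assembly 1,660.48; Packaging 1,815.18; Maintenance 1,742.99; Plating 165.02; Receiving 866.34.
Cap binds for Assembly ($950), Maintenance ($900); residual $4,400 reallocated over remaining headcount 276.
Redistributed shares: Packaging 2,805.80 → $2,800; Plating 255.07 → $250; Receiving 1,339.13 → $1,350.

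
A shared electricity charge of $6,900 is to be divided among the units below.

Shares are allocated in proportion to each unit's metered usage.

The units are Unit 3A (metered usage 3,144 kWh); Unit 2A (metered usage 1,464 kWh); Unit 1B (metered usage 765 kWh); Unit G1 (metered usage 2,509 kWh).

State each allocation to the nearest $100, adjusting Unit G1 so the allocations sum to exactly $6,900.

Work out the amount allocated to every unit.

Metered usage total: 7,882.
Pro-rata amounts: Unit 3A 3,144/7,882 × $6,900 = 2,752.30; Unit 2A 1,464/7,882 × $6,900 = 1,281.60; Unit 1B 765/7,882 × $6,900 = 669.69; Unit G1 2,509/7,882 × $6,900 = 2,196.41.
After rounding ($100): Unit 3A $2,800; Unit 2A $1,300; Unit 1B $700; Unit G1 $2,200. Sum = $7,000.
Difference $6,900 − $7,000 = −$100 applied to Unit G1: Unit G1 becomes $2,100.

Unit 3A: $2,800 · Unit 2A: $1,300 · Unit 1B: $700 · Unit G1: $2,100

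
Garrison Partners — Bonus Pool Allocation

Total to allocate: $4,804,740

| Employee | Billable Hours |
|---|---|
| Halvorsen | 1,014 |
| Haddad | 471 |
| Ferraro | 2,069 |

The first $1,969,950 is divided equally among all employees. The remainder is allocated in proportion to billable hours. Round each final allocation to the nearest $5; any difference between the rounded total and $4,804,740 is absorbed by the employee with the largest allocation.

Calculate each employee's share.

$1,969,950 shared equally gives $656,650 per employee.
Remainder $2,834,790 by billable hours (total 3,554): Halvorsen 808,800.52 → $808,800; Haddad 375,685.45 → $375,685; Ferraro 1,650,304.03 → $1,650,305.
Totals: Halvorsen $656,650 + $808,800 = $1,465,450; Haddad $656,650 + $375,685 = $1,032,335; Ferraro $656,650 + $1,650,305 = $2,306,955.

Halvorsen: $1,465,450 · Haddad: $1,032,335 · Ferraro: $2,306,955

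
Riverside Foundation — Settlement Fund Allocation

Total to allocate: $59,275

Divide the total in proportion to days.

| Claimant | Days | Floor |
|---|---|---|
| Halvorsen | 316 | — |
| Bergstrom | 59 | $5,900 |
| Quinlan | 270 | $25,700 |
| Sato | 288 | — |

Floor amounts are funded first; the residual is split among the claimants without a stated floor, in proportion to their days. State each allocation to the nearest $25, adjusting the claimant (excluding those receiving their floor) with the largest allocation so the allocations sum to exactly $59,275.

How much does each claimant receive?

Halvorsen: $14,475; Bergstrom: $5,900; Quinlan: $25,700; Sato: $13,200

Guaranteed amounts: Bergstrom $5,900; Quinlan $25,700. Balance $27,675.
Balance split over remaining days 604: Halvorsen 14,478.97 → $14,475; Sato 13,196.03 → $13,200.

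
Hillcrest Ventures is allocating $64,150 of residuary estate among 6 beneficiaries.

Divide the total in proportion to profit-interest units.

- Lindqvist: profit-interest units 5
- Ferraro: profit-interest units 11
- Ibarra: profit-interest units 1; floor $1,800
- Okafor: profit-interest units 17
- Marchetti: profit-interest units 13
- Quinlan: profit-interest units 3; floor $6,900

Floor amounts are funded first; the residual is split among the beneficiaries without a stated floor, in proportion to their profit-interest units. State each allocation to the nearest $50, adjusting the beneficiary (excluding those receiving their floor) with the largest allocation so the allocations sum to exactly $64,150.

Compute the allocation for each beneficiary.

Guaranteed amounts: Ibarra $1,800; Quinlan $6,900. Remaining pool $55,450.
Remaining pool split over remaining profit-interest units 46: Lindqvist 6,027.17 → $6,050; Ferraro 13,259.78 → $13,250; Okafor 20,492.39 → $20,500; Marchetti 15,670.65 → $15,650.

Lindqvist: $6,050 · Ferraro: $13,250 · Ibarra: $1,800 · Okafor: $20,500 · Marchetti: $15,650 · Quinlan: $6,900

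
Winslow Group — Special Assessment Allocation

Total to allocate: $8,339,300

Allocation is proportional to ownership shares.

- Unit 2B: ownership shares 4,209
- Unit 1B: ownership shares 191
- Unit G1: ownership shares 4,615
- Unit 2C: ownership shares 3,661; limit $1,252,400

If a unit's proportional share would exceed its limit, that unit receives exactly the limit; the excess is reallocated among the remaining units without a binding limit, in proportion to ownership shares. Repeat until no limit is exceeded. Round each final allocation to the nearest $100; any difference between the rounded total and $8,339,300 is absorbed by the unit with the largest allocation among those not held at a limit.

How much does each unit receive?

Ownership shares total: 12,676.
Proportional shares (ignoring caps): Unit 2B 2,769,021.28; Unit 1B 125,655.28; Unit G1 3,036,120.98; Unit 2C 2,408,502.47.
Held at cap: Unit 2C ($1,252,400); residual $7,086,900 reallocated over remaining ownership shares 9,015.
Redistributed shares: Unit 2B 3,308,792.25 → $3,308,800; Unit 1B 150,149.52 → $150,100; Unit G1 3,627,958.24 → $3,628,000.

Unit 2B: $3,308,800; Unit 1B: $150,100; Unit G1: $3,628,000; Unit 2C: $1,252,400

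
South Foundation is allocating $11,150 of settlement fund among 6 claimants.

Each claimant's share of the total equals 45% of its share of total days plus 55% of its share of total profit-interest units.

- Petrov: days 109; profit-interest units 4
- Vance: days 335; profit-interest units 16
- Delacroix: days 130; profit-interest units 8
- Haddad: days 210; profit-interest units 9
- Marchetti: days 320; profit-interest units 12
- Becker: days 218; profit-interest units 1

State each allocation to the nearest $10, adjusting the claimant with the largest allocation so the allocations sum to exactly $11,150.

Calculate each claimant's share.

Days total 1,322; profit-interest units total 50.
Blended shares (45% days + 55% profit-interest units): Petrov 0.0811; Vance 0.2900; Delacroix 0.1323; Haddad 0.1705; Marchetti 0.2409; Becker 0.0852.
Pro-rata amounts: Petrov 904.30; Vance 3,233.85; Delacroix 1,474.60; Haddad 1,900.88; Marchetti 2,686.32; Becker 950.04.
At nearest $10: Petrov $900; Vance $3,230; Delacroix $1,470; Haddad $1,900; Marchetti $2,690; Becker $950. Sum = $11,140.
Difference $11,150 − $11,140 = +$10 applied to largest allocation (Vance): Vance becomes $3,240.

Petrov: $900 · Vance: $3,240 · Delacroix: $1,470 · Haddad: $1,900 · Marchetti: $2,690 · Becker: $950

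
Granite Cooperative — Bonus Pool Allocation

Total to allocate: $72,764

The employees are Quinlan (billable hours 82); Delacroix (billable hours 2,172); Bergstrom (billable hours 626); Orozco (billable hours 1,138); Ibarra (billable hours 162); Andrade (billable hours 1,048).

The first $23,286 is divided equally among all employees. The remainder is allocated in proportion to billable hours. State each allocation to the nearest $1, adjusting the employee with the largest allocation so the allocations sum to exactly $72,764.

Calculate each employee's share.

First tranche $23,286 split equally: $3,881 each.
Remainder $49,478 by billable hours (total 5,228): Quinlan 776.05 → $776; Delacroix 20,555.89 → $20,556; Bergstrom 5,924.49 → $5,924; Orozco 10,770.08 → $10,770; Ibarra 1,533.17 → $1,533; Andrade 9,918.31 → $9,918.
Rounding difference +$1 on remainder applied to Delacroix.
Totals: Quinlan $3,881 + $776 = $4,657; Delacroix $3,881 + $20,557 = $24,438; Bergstrom $3,881 + $5,924 = $9,805; Orozco $3,881 + $10,770 = $14,651; Ibarra $3,881 + $1,533 = $5,414; Andrade $3,881 + $9,918 = $13,799.

Quinlan: $4,657 | Delacroix: $24,438 | Bergstrom: $9,805 | Orozco: $14,651 | Ibarra: $5,414 | Andrade: $13,799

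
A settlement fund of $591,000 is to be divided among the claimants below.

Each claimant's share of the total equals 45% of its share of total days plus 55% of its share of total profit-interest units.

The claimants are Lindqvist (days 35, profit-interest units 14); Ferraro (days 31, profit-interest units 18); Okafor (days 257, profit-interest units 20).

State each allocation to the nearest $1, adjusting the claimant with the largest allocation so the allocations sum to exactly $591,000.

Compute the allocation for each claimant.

Lindqvist: $116,332; Ferraro: $138,042; Okafor: $336,626

Days total 323; profit-interest units total 52.
Combined weights (45% days + 55% profit-interest units): Lindqvist 0.1968; Ferraro 0.2336; Okafor 0.5696.
Raw shares: Lindqvist 116,331.57; Ferraro 138,041.92; Okafor 336,626.51.
At nearest $1: Lindqvist $116,332; Ferraro $138,042; Okafor $336,627. Sum = $591,001.
Difference $591,000 − $591,001 = −$1 applied to largest allocation (Okafor): Okafor becomes $336,626.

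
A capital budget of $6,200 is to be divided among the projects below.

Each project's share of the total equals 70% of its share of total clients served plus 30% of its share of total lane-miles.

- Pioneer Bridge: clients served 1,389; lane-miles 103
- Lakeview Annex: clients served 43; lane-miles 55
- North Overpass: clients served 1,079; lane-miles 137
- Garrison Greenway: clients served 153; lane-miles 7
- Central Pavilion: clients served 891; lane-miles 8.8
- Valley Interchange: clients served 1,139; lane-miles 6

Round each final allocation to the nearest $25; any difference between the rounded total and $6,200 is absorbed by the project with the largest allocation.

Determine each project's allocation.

Pioneer Bridge: $1,875 · Lakeview Annex: $375 · North Overpass: $1,800 · Garrison Greenway: $175 · Central Pavilion: $875 · Valley Interchange: $1,100

Clients served total 4,694; lane-miles total 316.8.
Blended shares (70% clients served + 30% lane-miles): Pioneer Bridge 0.3047; Lakeview Annex 0.0585; North Overpass 0.2906; Garrison Greenway 0.0294; Central Pavilion 0.1412; Valley Interchange 0.1755.
Unrounded shares: Pioneer Bridge 1,888.98; Lakeview Annex 362.67; North Overpass 1,801.98; Garrison Greenway 182.56; Central Pavilion 875.47; Valley Interchange 1,088.33.
After rounding ($25): Pioneer Bridge $1,900; Lakeview Annex $375; North Overpass $1,800; Garrison Greenway $175; Central Pavilion $875; Valley Interchange $1,100. Sum = $6,225.
Difference $6,200 − $6,225 = −$25 applied to largest allocation (Pioneer Bridge): Pioneer Bridge becomes $1,875.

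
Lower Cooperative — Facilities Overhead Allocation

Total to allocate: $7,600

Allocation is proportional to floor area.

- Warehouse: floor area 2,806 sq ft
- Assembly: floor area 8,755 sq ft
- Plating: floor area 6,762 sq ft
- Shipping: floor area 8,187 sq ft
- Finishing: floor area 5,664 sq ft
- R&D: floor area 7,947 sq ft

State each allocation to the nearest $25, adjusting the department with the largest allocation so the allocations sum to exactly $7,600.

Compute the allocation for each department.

Warehouse: $525; Assembly: $1,675; Plating: $1,275; Shipping: $1,550; Finishing: $1,075; R&D: $1,500

Total floor area = 40,121.
Pro-rata amounts: Warehouse 2,806/40,121 × $7,600 = 531.53; Assembly 8,755/40,121 × $7,600 = 1,658.43; Plating 6,762/40,121 × $7,600 = 1,280.91; Shipping 8,187/40,121 × $7,600 = 1,550.84; Finishing 5,664/40,121 × $7,600 = 1,072.91; R&D 7,947/40,121 × $7,600 = 1,505.38.
After rounding ($25): Warehouse $525; Assembly $1,650; Plating $1,275; Shipping $1,550; Finishing $1,075; R&D $1,500. Sum = $7,575.
Difference $7,600 − $7,575 = +$25 applied to largest allocation (Assembly): Assembly becomes $1,675.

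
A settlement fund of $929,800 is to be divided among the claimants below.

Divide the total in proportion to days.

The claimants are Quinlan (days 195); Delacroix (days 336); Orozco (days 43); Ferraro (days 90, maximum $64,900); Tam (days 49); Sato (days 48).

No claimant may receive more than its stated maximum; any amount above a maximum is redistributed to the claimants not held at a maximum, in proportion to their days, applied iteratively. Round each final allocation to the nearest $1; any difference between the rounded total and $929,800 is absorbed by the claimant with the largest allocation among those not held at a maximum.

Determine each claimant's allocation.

Quinlan: $251,349 · Delacroix: $433,094 · Orozco: $55,426 · Ferraro: $64,900 · Tam: $63,160 · Sato: $61,871

Days total: 761.
Proportional shares (ignoring caps): Quinlan 238,253.61; Delacroix 410,529.30; Orozco 52,537.98; Ferraro 109,963.21; Tam 59,868.86; Sato 58,647.04.
Held at cap: Ferraro ($64,900); remaining pool $864,900 reallocated over remaining days 671.
Shares after redistribution: Quinlan 251,349.48 → $251,349; Delacroix 433,094.49 → $433,094; Orozco 55,425.78 → $55,426; Tam 63,159.61 → $63,160; Sato 61,870.64 → $61,871.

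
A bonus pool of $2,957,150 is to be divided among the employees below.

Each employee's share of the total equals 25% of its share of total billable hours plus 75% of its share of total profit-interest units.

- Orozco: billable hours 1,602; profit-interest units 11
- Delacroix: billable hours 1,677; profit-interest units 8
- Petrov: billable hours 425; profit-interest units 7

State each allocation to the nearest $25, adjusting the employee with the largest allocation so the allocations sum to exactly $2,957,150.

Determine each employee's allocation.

Billable hours total 3,704; profit-interest units total 26.
Blended shares (25% billable hours + 75% profit-interest units): Orozco 0.4254; Delacroix 0.3440; Petrov 0.2306.
Raw shares: Orozco 1,258,072.28; Delacroix 1,017,134.44; Petrov 681,943.28.
After rounding ($25): Orozco $1,258,075; Delacroix $1,017,125; Petrov $681,950. Sum = $2,957,150.
No rounding difference to absorb.

Orozco: $1,258,075 | Delacroix: $1,017,125 | Petrov: $681,950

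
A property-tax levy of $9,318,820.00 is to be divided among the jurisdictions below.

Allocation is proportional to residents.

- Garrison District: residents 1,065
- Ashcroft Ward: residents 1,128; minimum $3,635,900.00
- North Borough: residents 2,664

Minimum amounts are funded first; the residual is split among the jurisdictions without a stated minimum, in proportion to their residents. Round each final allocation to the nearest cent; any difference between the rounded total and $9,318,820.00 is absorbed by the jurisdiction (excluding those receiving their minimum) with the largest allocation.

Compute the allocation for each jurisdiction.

Minimums first: Ashcroft Ward $3,635,900.00. Remaining pool $5,682,920.00.
Remaining pool split over remaining residents 3,729: Garrison District 1,623,038.2944 → $1,623,038.29; North Borough 4,059,881.7056 → $4,059,881.71.

Garrison District: $1,623,038.29; Ashcroft Ward: $3,635,900.00; North Borough: $4,059,881.71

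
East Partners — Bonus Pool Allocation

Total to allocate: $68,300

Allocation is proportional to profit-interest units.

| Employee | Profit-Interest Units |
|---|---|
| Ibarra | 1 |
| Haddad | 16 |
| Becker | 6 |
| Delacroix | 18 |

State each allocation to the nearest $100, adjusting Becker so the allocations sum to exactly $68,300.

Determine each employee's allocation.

Sum of profit-interest units: 41.
Pro-rata amounts: Ibarra 1/41 × $68,300 = 1,665.85; Haddad 16/41 × $68,300 = 26,653.66; Becker 6/41 × $68,300 = 9,995.12; Delacroix 18/41 × $68,300 = 29,985.37.
At nearest $100: Ibarra $1,700; Haddad $26,700; Becker $10,000; Delacroix $30,000. Sum = $68,400.
Difference $68,300 − $68,400 = −$100 applied to Becker: Becker becomes $9,900.

Ibarra: $1,700; Haddad: $26,700; Becker: $9,900; Delacroix: $30,000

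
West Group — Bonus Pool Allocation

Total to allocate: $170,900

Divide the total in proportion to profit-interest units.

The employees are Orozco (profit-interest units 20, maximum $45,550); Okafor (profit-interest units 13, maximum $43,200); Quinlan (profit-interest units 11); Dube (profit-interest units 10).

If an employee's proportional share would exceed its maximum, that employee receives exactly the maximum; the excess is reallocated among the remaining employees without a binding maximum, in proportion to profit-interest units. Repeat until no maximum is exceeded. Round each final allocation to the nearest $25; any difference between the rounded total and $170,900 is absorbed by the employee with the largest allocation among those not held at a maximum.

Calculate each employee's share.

Total profit-interest units = 54.
Pro-rata shares before constraints: Orozco 63,296.30; Okafor 41,142.59; Quinlan 34,812.96; Dube 31,648.15.
Capped: Orozco ($45,550); residual $125,350 reallocated over remaining profit-interest units 34.
Capped: Okafor ($43,200); residual $82,150 reallocated over remaining profit-interest units 21.
Remaining shares: Quinlan 43,030.95 → $43,025; Dube 39,119.05 → $39,125.

Orozco: $45,550 · Okafor: $43,200 · Quinlan: $43,025 · Dube: $39,125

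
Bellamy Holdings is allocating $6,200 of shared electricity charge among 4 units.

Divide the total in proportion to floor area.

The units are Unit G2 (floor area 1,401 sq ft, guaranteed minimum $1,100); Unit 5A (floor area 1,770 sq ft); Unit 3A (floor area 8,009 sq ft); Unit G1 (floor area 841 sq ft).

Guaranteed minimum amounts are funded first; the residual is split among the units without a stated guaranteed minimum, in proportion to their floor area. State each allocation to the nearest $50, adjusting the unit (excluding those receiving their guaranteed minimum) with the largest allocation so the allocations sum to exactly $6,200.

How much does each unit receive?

Unit G2: $1,100 | Unit 5A: $850 | Unit 3A: $3,850 | Unit G1: $400

Guaranteed amounts: Unit G2 $1,100. Balance $5,100.
Balance split over remaining floor area 10,620: Unit 5A 850.00 → $850; Unit 3A 3,846.13 → $3,850; Unit G1 403.87 → $400.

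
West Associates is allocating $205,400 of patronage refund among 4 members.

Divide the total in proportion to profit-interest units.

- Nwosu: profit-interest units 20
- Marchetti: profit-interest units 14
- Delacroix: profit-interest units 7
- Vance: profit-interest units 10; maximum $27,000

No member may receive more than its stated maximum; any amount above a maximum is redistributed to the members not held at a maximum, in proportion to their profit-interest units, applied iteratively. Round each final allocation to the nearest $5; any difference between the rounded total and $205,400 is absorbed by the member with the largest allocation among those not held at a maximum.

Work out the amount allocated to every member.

Nwosu: $87,025 | Marchetti: $60,915 | Delacroix: $30,460 | Vance: $27,000

Total profit-interest units = 51.
Proportional shares (ignoring caps): Nwosu 80,549.02; Marchetti 56,384.31; Delacroix 28,192.16; Vance 40,274.51.
Capped: Vance ($27,000); balance $178,400 reallocated over remaining profit-interest units 41.
Remaining shares: Nwosu 87,024.39 → $87,025; Marchetti 60,917.07 → $60,915; Delacroix 30,458.54 → $30,460.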